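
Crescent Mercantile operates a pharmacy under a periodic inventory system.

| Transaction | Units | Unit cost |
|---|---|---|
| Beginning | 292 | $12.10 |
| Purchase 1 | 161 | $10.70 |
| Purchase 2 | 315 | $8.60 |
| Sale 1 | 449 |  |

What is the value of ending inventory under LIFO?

Sale 1 (449) [LIFO — newest first]: 315 @ $8.60 + 134 @ $10.70 = $4,142.80
Ending inventory: 292 @ $12.10 + 27 @ $10.70 = $3,822.10
Check: goods available $7,964.90 = COGS $4,142.80 + ending $3,822.10

Ending inventory = $3,822.10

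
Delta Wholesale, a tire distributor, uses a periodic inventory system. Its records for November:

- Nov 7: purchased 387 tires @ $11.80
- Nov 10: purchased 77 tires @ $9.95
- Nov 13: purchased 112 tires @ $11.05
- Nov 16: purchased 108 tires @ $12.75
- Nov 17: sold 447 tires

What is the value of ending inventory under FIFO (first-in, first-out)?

Nov 17, 447 sold [FIFO — oldest first]: 387 @ $11.80 + 60 @ $9.95 = $5,163.60
Ending inventory: 17 @ $9.95 + 112 @ $11.05 + 108 @ $12.75 = $2,783.75
Check: goods available $7,947.35 = COGS $5,163.60 + ending $2,783.75

Ending inventory = $2,783.75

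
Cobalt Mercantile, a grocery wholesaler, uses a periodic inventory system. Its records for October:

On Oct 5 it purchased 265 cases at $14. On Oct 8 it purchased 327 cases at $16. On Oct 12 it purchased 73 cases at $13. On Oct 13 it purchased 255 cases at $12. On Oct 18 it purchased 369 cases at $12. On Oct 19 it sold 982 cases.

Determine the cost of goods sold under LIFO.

Oct 19, 982 sold [LIFO — newest first]: 369 @ $12 + 255 @ $12 + 73 @ $13 + 285 @ $16 = $12,997
Ending inventory: 265 @ $14 + 42 @ $16 = $4,382
Check: goods available $17,379 = COGS $12,997 + ending $4,382

COGS = $12,997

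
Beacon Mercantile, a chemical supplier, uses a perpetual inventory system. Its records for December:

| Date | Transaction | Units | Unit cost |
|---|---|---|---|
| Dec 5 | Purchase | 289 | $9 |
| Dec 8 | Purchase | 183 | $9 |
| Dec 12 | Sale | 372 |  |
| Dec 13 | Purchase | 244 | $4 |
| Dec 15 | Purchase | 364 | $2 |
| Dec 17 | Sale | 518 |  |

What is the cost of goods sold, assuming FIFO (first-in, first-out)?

COGS = $5,572

Dec 12, 372 sold [FIFO — oldest first]: 289 @ $9 + 83 @ $9 = $3,348
Dec 17, 518 sold [FIFO — oldest first]: 100 @ $9 + 244 @ $4 + 174 @ $2 = $2,224
Total COGS = $3,348 + $2,224 = $5,572
Ending inventory: 190 @ $2 = $380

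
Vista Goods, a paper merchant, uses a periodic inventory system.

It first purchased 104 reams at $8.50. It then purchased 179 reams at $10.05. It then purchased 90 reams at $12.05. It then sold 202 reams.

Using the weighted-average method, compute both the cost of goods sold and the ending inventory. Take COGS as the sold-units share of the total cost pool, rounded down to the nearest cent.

COGS = $2,040.28; ending inventory = $1,727.17

Sale 1, sell 202: 202/373 × $3,767.45 → $2,040.28
Ending inventory (cost pool remaining) = $1,727.17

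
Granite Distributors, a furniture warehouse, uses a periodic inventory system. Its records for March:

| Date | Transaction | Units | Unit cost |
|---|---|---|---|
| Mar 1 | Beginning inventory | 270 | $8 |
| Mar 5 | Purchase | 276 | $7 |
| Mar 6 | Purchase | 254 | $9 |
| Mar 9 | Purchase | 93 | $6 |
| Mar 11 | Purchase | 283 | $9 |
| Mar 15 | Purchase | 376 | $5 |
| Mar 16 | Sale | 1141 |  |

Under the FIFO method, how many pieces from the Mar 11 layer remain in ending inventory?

Mar 16, 1141 sold [FIFO — oldest first]: 270 @ $8 + 276 @ $7 + 254 @ $9 + 93 @ $6 + 248 @ $9 = $9,168
Ending inventory: 35 @ $9 + 376 @ $5 = $2,195

35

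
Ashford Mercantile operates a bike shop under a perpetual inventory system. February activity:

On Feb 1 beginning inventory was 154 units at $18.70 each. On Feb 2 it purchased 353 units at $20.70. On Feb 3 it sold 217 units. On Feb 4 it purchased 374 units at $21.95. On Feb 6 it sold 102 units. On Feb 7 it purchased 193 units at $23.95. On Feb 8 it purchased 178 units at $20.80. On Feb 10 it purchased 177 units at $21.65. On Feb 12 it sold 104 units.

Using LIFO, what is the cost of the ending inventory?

Feb 3, 217 sold [LIFO — newest first]: 217 @ $20.70 = $4,491.90
Feb 6, 102 sold [LIFO — newest first]: 102 @ $21.95 = $2,238.90
Feb 12, 104 sold [LIFO — newest first]: 104 @ $21.65 = $2,251.60
Total COGS = $4,491.90 + $2,238.90 + $2,251.60 = $8,982.40
Ending inventory: 154 @ $18.70 + 136 @ $20.70 + 272 @ $21.95 + 193 @ $23.95 + 178 @ $20.80 + 73 @ $21.65 = $21,570.60

Ending inventory = $21,570.60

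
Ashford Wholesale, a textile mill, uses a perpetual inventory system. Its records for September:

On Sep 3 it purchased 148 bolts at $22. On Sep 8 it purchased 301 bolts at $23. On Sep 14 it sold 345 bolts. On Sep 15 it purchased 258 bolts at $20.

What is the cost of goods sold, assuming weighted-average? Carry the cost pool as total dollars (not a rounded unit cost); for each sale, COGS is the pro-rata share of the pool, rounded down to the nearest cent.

After Sep 3: 148 on hand, pool $3,256.00 (≈ $22.0000 each)
After Sep 8: 449 on hand, pool $10,179.00 (≈ $22.6704 each)
Sep 14, sell 345: 345/449 × $10,179.00 → $7,821.28
After Sep 15: 362 on hand, pool $7,517.72 (≈ $20.7672 each)
Ending inventory (cost pool remaining) = $7,517.72

COGS = $7,821.28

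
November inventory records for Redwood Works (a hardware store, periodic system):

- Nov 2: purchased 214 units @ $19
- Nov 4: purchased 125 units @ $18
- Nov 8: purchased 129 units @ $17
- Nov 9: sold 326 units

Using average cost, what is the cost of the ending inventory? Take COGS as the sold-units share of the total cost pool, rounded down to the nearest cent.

Nov 9, sell 326: 326/468 × $8,509.00 → $5,927.20
Ending inventory (cost pool remaining) = $2,581.80

Ending inventory = $2,581.80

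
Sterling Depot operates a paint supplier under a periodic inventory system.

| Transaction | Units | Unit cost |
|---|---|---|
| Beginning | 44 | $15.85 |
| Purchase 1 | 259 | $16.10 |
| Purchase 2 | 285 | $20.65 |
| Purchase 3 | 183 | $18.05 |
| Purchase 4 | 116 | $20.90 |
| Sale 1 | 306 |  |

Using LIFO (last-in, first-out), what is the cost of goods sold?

Sale 1 (306) [LIFO — newest first]: 116 @ $20.90 + 183 @ $18.05 + 7 @ $20.65 = $5,872.10
Ending inventory: 44 @ $15.85 + 259 @ $16.10 + 278 @ $20.65 = $10,608.00

COGS = $5,872.10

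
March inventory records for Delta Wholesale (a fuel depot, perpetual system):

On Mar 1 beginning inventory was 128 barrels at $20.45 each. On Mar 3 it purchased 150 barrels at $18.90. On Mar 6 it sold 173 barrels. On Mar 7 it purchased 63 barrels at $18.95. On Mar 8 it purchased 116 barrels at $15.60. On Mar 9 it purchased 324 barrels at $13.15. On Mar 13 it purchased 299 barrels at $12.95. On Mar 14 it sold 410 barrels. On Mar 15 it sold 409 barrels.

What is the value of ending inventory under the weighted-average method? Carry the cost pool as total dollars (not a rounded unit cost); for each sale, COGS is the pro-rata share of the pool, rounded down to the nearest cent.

Ending inventory = $1,280.28

After Mar 1: 128 on hand, pool $2,617.60 (≈ $20.4500 each)
After Mar 3: 278 on hand, pool $5,452.60 (≈ $19.6137 each)
Mar 6, sell 173: 173/278 × $5,452.60 → $3,393.16
After Mar 7: 168 on hand, pool $3,253.29 (≈ $19.3648 each)
After Mar 8: 284 on hand, pool $5,062.89 (≈ $17.8271 each)
After Mar 9: 608 on hand, pool $9,323.49 (≈ $15.3347 each)
After Mar 13: 907 on hand, pool $13,195.54 (≈ $14.5486 each)
Mar 14, sell 410: 410/907 × $13,195.54 → $5,964.90
Mar 15, sell 409: 409/497 × $7,230.64 → $5,950.36
Total COGS = $3,393.16 + $5,964.90 + $5,950.36 = $15,308.42
Ending inventory (cost pool remaining) = $1,280.28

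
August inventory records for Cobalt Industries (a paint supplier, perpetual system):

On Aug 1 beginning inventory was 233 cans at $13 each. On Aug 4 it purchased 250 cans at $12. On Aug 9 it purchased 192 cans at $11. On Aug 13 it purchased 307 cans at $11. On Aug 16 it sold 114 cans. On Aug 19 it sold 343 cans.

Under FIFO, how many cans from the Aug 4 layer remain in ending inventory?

Aug 16, 114 sold [FIFO — oldest first]: 114 @ $13 = $1,482
Aug 19, 343 sold [FIFO — oldest first]: 119 @ $13 + 224 @ $12 = $4,235
Total COGS = $1,482 + $4,235 = $5,717
Ending inventory: 26 @ $12 + 192 @ $11 + 307 @ $11 = $5,801
Check: goods available $11,518 = COGS $5,717 + ending $5,801

26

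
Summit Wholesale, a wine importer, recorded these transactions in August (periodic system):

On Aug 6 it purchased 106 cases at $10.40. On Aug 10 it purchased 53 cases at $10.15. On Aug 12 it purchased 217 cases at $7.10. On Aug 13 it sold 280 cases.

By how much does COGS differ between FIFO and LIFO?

FIFO COGS: 106 @ $10.40 + 53 @ $10.15 + 121 @ $7.10 = $2,499.45
LIFO COGS: 217 @ $7.10 + 53 @ $10.15 + 10 @ $10.40 = $2,182.65
Difference = |$2,499.45 − $2,182.65| = $316.80

$316.80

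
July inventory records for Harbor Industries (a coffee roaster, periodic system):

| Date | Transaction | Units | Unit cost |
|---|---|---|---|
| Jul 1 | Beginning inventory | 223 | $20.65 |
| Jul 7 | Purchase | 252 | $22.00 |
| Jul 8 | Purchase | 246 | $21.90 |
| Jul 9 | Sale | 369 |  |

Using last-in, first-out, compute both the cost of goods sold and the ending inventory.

Jul 9, 369 sold [LIFO — newest first]: 246 @ $21.90 + 123 @ $22.00 = $8,093.40
Ending inventory: 223 @ $20.65 + 129 @ $22.00 = $7,442.95

COGS = $8,093.40; ending inventory = $7,442.95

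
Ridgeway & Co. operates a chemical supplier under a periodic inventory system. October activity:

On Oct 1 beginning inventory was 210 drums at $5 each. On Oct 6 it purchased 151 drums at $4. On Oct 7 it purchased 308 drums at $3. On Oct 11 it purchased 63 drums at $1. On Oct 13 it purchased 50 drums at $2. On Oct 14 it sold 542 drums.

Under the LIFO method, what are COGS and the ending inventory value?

COGS = $1,571; ending inventory = $1,170

Oct 14, 542 sold [LIFO — newest first]: 50 @ $2 + 63 @ $1 + 308 @ $3 + 121 @ $4 = $1,571
Ending inventory: 210 @ $5 + 30 @ $4 = $1,170
Check: goods available $2,741 = COGS $1,571 + ending $1,170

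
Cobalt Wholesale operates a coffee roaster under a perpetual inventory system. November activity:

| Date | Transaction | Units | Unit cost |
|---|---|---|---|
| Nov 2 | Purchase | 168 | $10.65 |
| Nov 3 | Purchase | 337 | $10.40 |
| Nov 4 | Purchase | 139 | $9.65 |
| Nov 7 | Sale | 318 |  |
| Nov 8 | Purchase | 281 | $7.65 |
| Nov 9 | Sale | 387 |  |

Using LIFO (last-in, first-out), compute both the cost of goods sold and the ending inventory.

COGS = $6,455.00; ending inventory = $2,330.00

Nov 7, 318 sold [LIFO — newest first]: 139 @ $9.65 + 179 @ $10.40 = $3,202.95
Nov 9, 387 sold [LIFO — newest first]: 281 @ $7.65 + 106 @ $10.40 = $3,252.05
Total COGS = $3,202.95 + $3,252.05 = $6,455.00
Ending inventory: 168 @ $10.65 + 52 @ $10.40 = $2,330.00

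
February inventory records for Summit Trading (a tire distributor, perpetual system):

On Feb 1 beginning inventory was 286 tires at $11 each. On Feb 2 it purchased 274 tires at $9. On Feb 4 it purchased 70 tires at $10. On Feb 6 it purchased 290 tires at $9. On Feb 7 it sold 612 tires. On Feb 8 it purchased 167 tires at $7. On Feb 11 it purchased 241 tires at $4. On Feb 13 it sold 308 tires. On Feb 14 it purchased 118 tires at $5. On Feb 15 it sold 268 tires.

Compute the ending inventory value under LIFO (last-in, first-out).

Feb 7, 612 sold [LIFO — newest first]: 290 @ $9 + 70 @ $10 + 252 @ $9 = $5,578
Feb 13, 308 sold [LIFO — newest first]: 241 @ $4 + 67 @ $7 = $1,433
Feb 15, 268 sold [LIFO — newest first]: 118 @ $5 + 100 @ $7 + 22 @ $9 + 28 @ $11 = $1,796
Total COGS = $5,578 + $1,433 + $1,796 = $8,807
Ending inventory: 258 @ $11 = $2,838

Ending inventory = $2,838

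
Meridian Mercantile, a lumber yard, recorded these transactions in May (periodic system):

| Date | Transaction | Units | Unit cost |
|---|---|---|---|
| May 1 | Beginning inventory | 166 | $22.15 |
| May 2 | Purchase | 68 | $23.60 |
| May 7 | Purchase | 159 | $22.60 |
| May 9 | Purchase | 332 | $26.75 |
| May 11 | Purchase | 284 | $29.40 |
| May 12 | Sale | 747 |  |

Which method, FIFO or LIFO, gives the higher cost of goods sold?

LIFO

FIFO COGS: 166 @ $22.15 + 68 @ $23.60 + 159 @ $22.60 + 332 @ $26.75 + 22 @ $29.40 = $18,402.90
LIFO COGS: 284 @ $29.40 + 332 @ $26.75 + 131 @ $22.60 = $20,191.20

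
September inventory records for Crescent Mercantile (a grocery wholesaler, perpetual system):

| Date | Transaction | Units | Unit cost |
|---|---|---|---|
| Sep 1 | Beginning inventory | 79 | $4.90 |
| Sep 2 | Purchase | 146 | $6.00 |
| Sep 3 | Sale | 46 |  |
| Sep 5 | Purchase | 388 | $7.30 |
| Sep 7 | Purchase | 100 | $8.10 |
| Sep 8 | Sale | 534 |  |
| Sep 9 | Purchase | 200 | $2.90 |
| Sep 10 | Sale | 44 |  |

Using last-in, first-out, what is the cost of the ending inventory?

Sep 3, 46 sold [LIFO — newest first]: 46 @ $6.00 = $276.00
Sep 8, 534 sold [LIFO — newest first]: 100 @ $8.10 + 388 @ $7.30 + 46 @ $6.00 = $3,918.40
Sep 10, 44 sold [LIFO — newest first]: 44 @ $2.90 = $127.60
Total COGS = $276.00 + $3,918.40 + $127.60 = $4,322.00
Ending inventory: 79 @ $4.90 + 54 @ $6.00 + 156 @ $2.90 = $1,163.50

Ending inventory = $1,163.50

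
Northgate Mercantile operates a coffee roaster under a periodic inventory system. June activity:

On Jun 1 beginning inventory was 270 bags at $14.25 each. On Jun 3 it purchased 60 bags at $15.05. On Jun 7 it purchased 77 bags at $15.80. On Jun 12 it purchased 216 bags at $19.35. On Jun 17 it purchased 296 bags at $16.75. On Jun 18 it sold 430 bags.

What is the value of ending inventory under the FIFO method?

Jun 18, 430 sold [FIFO — oldest first]: 270 @ $14.25 + 60 @ $15.05 + 77 @ $15.80 + 23 @ $19.35 = $6,412.15
Ending inventory: 193 @ $19.35 + 296 @ $16.75 = $8,692.55

Ending inventory = $8,692.55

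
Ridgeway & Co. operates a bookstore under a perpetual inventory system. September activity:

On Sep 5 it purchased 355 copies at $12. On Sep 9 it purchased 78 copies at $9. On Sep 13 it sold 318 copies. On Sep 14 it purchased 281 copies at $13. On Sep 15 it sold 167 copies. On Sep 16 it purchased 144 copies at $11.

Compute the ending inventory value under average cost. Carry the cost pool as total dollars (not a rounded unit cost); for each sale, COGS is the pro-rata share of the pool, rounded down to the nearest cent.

Ending inventory = $4,458.57

After Sep 5: 355 on hand, pool $4,260.00 (≈ $12.0000 each)
After Sep 9: 433 on hand, pool $4,962.00 (≈ $11.4596 each)
Sep 13, sell 318: 318/433 × $4,962.00 → $3,644.14
After Sep 14: 396 on hand, pool $4,970.86 (≈ $12.5527 each)
Sep 15, sell 167: 167/396 × $4,970.86 → $2,096.29
After Sep 16: 373 on hand, pool $4,458.57 (≈ $11.9533 each)
Total COGS = $3,644.14 + $2,096.29 = $5,740.43
Ending inventory (cost pool remaining) = $4,458.57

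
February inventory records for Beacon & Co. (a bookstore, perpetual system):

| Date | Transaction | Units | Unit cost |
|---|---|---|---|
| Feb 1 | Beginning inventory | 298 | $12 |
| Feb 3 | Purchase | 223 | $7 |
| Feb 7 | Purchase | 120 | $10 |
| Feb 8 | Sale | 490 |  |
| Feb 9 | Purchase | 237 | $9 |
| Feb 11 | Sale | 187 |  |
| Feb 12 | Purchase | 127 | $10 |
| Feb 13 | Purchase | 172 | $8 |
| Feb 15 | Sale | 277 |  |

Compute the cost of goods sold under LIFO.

COGS = $8,634

Feb 8, 490 sold [LIFO — newest first]: 120 @ $10 + 223 @ $7 + 147 @ $12 = $4,525
Feb 11, 187 sold [LIFO — newest first]: 187 @ $9 = $1,683
Feb 15, 277 sold [LIFO — newest first]: 172 @ $8 + 105 @ $10 = $2,426
Total COGS = $4,525 + $1,683 + $2,426 = $8,634
Ending inventory: 151 @ $12 + 50 @ $9 + 22 @ $10 = $2,482
Check: goods available $11,116 = COGS $8,634 + ending $2,482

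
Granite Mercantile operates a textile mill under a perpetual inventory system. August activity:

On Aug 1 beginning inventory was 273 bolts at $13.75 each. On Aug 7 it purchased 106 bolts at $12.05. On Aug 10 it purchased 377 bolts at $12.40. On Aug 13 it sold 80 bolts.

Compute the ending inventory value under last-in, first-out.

Aug 13, 80 sold [LIFO — newest first]: 80 @ $12.40 = $992.00
Ending inventory: 273 @ $13.75 + 106 @ $12.05 + 297 @ $12.40 = $8,713.85

Ending inventory = $8,713.85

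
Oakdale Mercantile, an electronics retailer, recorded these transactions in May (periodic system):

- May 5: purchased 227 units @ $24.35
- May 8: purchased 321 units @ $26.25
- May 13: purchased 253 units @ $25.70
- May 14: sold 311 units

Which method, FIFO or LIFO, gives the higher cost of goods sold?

LIFO

FIFO COGS: 227 @ $24.35 + 84 @ $26.25 = $7,732.45
LIFO COGS: 253 @ $25.70 + 58 @ $26.25 = $8,024.60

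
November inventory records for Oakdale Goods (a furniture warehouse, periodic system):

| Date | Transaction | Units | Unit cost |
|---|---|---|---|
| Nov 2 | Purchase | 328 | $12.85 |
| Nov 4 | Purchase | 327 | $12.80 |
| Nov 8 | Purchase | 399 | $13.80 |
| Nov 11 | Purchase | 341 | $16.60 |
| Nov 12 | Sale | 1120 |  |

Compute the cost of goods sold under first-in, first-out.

Nov 12, 1120 sold [FIFO — oldest first]: 328 @ $12.85 + 327 @ $12.80 + 399 @ $13.80 + 66 @ $16.60 = $15,002.20
Ending inventory: 275 @ $16.60 = $4,565.00
Check: goods available $19,567.20 = COGS $15,002.20 + ending $4,565.00

COGS = $15,002.20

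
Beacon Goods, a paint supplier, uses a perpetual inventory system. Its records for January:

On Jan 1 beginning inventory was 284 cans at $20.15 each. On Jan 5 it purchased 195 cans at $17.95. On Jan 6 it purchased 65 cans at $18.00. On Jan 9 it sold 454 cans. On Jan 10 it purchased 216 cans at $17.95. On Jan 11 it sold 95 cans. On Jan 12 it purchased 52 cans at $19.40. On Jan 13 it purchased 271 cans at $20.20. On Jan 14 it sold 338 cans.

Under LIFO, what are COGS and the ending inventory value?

Jan 9, 454 sold [LIFO — newest first]: 65 @ $18.00 + 195 @ $17.95 + 194 @ $20.15 = $8,579.35
Jan 11, 95 sold [LIFO — newest first]: 95 @ $17.95 = $1,705.25
Jan 14, 338 sold [LIFO — newest first]: 271 @ $20.20 + 52 @ $19.40 + 15 @ $17.95 = $6,752.25
Total COGS = $8,579.35 + $1,705.25 + $6,752.25 = $17,036.85
Ending inventory: 90 @ $20.15 + 106 @ $17.95 = $3,716.20

COGS = $17,036.85; ending inventory = $3,716.20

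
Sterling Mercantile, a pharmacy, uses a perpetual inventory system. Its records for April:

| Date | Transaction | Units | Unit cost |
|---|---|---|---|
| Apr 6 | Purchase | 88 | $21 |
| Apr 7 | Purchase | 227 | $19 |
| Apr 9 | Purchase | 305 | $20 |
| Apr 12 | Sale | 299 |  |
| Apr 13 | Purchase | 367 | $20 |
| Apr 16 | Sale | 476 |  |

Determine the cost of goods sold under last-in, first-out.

Apr 12, 299 sold [LIFO — newest first]: 299 @ $20 = $5,980
Apr 16, 476 sold [LIFO — newest first]: 367 @ $20 + 6 @ $20 + 103 @ $19 = $9,417
Total COGS = $5,980 + $9,417 = $15,397
Ending inventory: 88 @ $21 + 124 @ $19 = $4,204
Check: goods available $19,601 = COGS $15,397 + ending $4,204

COGS = $15,397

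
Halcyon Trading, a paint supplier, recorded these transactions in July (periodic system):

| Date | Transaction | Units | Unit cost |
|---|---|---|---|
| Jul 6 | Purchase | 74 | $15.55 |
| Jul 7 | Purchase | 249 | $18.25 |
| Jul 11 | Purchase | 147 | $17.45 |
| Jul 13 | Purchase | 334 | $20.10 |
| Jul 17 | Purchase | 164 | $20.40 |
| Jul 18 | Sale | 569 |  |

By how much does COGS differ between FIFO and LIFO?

FIFO COGS: 74 @ $15.55 + 249 @ $18.25 + 147 @ $17.45 + 99 @ $20.10 = $10,250.00
LIFO COGS: 164 @ $20.40 + 334 @ $20.10 + 71 @ $17.45 = $11,297.95
Difference = |$10,250.00 − $11,297.95| = $1,047.95

$1,047.95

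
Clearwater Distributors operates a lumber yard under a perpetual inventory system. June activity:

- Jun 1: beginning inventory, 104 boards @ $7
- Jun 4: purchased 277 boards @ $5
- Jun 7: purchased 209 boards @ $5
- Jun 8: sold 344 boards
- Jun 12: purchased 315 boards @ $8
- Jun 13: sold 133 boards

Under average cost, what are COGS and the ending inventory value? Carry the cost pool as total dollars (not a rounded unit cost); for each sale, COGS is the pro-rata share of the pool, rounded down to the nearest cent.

After Jun 1: 104 on hand, pool $728.00 (≈ $7.0000 each)
After Jun 4: 381 on hand, pool $2,113.00 (≈ $5.5459 each)
After Jun 7: 590 on hand, pool $3,158.00 (≈ $5.3525 each)
Jun 8, sell 344: 344/590 × $3,158.00 → $1,841.27
After Jun 12: 561 on hand, pool $3,836.73 (≈ $6.8391 each)
Jun 13, sell 133: 133/561 × $3,836.73 → $909.59
Total COGS = $1,841.27 + $909.59 = $2,750.86
Ending inventory (cost pool remaining) = $2,927.14
Check: goods available $5,678.00 = COGS $2,750.86 + ending $2,927.14

COGS = $2,750.86; ending inventory = $2,927.14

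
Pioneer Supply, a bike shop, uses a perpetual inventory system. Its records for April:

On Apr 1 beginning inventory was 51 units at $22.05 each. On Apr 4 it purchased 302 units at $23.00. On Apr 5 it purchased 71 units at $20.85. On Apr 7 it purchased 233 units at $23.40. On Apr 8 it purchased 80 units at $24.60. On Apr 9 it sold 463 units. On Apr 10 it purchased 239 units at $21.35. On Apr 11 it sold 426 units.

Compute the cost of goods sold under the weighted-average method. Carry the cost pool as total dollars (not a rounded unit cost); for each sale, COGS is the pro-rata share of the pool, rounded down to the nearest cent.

COGS = $20,138.35

After Apr 1: 51 on hand, pool $1,124.55 (≈ $22.0500 each)
After Apr 4: 353 on hand, pool $8,070.55 (≈ $22.8627 each)
After Apr 5: 424 on hand, pool $9,550.90 (≈ $22.5257 each)
After Apr 7: 657 on hand, pool $15,003.10 (≈ $22.8358 each)
After Apr 8: 737 on hand, pool $16,971.10 (≈ $23.0273 each)
Apr 9, sell 463: 463/737 × $16,971.10 → $10,661.62
After Apr 10: 513 on hand, pool $11,412.13 (≈ $22.2459 each)
Apr 11, sell 426: 426/513 × $11,412.13 → $9,476.73
Total COGS = $10,661.62 + $9,476.73 = $20,138.35
Ending inventory (cost pool remaining) = $1,935.40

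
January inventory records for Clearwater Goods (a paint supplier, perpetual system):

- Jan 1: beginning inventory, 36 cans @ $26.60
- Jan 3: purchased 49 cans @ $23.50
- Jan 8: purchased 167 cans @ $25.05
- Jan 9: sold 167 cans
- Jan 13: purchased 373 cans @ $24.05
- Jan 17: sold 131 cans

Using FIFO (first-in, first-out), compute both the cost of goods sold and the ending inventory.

Jan 9, 167 sold [FIFO — oldest first]: 36 @ $26.60 + 49 @ $23.50 + 82 @ $25.05 = $4,163.20
Jan 17, 131 sold [FIFO — oldest first]: 85 @ $25.05 + 46 @ $24.05 = $3,235.55
Total COGS = $4,163.20 + $3,235.55 = $7,398.75
Ending inventory: 327 @ $24.05 = $7,864.35
Check: goods available $15,263.10 = COGS $7,398.75 + ending $7,864.35

COGS = $7,398.75; ending inventory = $7,864.35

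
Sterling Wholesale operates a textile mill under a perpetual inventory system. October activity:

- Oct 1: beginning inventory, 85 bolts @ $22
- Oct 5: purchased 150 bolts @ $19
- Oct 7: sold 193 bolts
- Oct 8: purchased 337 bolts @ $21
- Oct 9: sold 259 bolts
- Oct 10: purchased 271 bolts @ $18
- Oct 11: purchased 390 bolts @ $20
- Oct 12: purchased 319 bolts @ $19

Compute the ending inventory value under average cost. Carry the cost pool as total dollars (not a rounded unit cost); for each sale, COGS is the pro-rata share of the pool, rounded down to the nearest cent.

Ending inventory = $21,246.84

After Oct 1: 85 on hand, pool $1,870.00 (≈ $22.0000 each)
After Oct 5: 235 on hand, pool $4,720.00 (≈ $20.0851 each)
Oct 7, sell 193: 193/235 × $4,720.00 → $3,876.42
After Oct 8: 379 on hand, pool $7,920.58 (≈ $20.8986 each)
Oct 9, sell 259: 259/379 × $7,920.58 → $5,412.74
After Oct 10: 391 on hand, pool $7,385.84 (≈ $18.8896 each)
After Oct 11: 781 on hand, pool $15,185.84 (≈ $19.4441 each)
After Oct 12: 1100 on hand, pool $21,246.84 (≈ $19.3153 each)
Total COGS = $3,876.42 + $5,412.74 = $9,289.16
Ending inventory (cost pool remaining) = $21,246.84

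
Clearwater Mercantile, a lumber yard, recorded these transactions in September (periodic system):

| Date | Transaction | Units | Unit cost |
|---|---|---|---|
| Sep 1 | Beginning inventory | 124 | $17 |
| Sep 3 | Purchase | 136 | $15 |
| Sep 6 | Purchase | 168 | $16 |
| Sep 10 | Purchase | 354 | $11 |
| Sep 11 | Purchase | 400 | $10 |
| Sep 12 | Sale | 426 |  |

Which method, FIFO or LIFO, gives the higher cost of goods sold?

FIFO COGS: 124 @ $17 + 136 @ $15 + 166 @ $16 = $6,804
LIFO COGS: 400 @ $10 + 26 @ $11 = $4,286

FIFO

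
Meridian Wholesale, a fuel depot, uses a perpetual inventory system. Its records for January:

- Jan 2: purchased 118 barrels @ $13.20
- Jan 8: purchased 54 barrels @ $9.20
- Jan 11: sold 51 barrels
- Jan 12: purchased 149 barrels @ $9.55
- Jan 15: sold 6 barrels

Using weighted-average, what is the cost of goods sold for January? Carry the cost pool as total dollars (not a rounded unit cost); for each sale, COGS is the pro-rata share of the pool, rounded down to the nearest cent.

After Jan 2: 118 on hand, pool $1,557.60 (≈ $13.2000 each)
After Jan 8: 172 on hand, pool $2,054.40 (≈ $11.9442 each)
Jan 11, sell 51: 51/172 × $2,054.40 → $609.15
After Jan 12: 270 on hand, pool $2,868.20 (≈ $10.6230 each)
Jan 15, sell 6: 6/270 × $2,868.20 → $63.73
Total COGS = $609.15 + $63.73 = $672.88
Ending inventory (cost pool remaining) = $2,804.47
Check: goods available $3,477.35 = COGS $672.88 + ending $2,804.47

COGS = $672.88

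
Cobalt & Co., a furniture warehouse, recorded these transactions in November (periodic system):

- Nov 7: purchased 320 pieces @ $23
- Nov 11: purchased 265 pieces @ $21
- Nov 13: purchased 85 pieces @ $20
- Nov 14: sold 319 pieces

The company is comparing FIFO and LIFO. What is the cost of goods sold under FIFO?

FIFO COGS: 319 @ $23 = $7,337
LIFO COGS: 85 @ $20 + 234 @ $21 = $6,614

COGS = $7,337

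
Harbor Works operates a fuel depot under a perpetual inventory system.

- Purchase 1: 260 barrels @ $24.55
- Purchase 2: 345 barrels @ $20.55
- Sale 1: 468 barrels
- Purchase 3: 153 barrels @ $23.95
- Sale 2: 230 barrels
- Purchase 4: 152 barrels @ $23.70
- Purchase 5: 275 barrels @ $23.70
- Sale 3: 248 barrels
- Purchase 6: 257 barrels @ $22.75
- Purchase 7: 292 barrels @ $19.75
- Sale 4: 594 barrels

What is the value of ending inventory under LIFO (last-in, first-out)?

Sale 1 (468) [LIFO — newest first]: 345 @ $20.55 + 123 @ $24.55 = $10,109.40
Sale 2 (230) [LIFO — newest first]: 153 @ $23.95 + 77 @ $24.55 = $5,554.70
Sale 3 (248) [LIFO — newest first]: 248 @ $23.70 = $5,877.60
Sale 4 (594) [LIFO — newest first]: 292 @ $19.75 + 257 @ $22.75 + 27 @ $23.70 + 18 @ $23.70 = $12,680.25
Total COGS = $10,109.40 + $5,554.70 + $5,877.60 + $12,680.25 = $34,221.95
Ending inventory: 60 @ $24.55 + 134 @ $23.70 = $4,648.80

Ending inventory = $4,648.80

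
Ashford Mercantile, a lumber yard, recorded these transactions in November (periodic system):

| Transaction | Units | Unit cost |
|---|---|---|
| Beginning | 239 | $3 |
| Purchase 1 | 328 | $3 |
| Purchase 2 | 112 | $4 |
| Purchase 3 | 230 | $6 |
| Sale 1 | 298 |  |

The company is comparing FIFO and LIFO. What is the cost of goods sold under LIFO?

FIFO COGS: 239 @ $3 + 59 @ $3 = $894
LIFO COGS: 230 @ $6 + 68 @ $4 = $1,652

COGS = $1,652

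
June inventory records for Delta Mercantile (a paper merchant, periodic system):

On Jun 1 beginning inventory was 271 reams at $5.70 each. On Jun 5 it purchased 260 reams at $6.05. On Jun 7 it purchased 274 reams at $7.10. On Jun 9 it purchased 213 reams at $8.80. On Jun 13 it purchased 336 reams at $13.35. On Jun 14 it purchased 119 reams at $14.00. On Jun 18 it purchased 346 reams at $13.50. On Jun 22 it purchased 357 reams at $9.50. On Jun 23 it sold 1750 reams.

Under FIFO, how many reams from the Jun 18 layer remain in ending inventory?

Jun 23, 1750 sold [FIFO — oldest first]: 271 @ $5.70 + 260 @ $6.05 + 274 @ $7.10 + 213 @ $8.80 + 336 @ $13.35 + 119 @ $14.00 + 277 @ $13.50 = $16,828.60
Ending inventory: 69 @ $13.50 + 357 @ $9.50 = $4,323.00
Check: goods available $21,151.60 = COGS $16,828.60 + ending $4,323.00

69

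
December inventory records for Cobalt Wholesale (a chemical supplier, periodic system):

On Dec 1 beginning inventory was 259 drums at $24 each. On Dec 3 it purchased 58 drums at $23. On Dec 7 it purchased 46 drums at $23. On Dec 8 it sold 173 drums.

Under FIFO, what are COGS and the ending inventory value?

COGS = $4,152; ending inventory = $4,456

Dec 8, 173 sold [FIFO — oldest first]: 173 @ $24 = $4,152
Ending inventory: 86 @ $24 + 58 @ $23 + 46 @ $23 = $4,456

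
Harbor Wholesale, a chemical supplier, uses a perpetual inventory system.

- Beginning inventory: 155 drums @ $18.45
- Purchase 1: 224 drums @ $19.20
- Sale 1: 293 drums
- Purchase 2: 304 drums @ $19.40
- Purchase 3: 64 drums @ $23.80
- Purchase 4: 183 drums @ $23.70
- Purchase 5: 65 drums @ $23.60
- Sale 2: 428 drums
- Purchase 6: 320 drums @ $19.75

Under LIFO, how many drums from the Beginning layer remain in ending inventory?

Sale 1 (293) [LIFO — newest first]: 224 @ $19.20 + 69 @ $18.45 = $5,573.85
Sale 2 (428) [LIFO — newest first]: 65 @ $23.60 + 183 @ $23.70 + 64 @ $23.80 + 116 @ $19.40 = $9,644.70
Total COGS = $5,573.85 + $9,644.70 = $15,218.55
Ending inventory: 86 @ $18.45 + 188 @ $19.40 + 320 @ $19.75 = $11,553.90
Check: goods available $26,772.45 = COGS $15,218.55 + ending $11,553.90

86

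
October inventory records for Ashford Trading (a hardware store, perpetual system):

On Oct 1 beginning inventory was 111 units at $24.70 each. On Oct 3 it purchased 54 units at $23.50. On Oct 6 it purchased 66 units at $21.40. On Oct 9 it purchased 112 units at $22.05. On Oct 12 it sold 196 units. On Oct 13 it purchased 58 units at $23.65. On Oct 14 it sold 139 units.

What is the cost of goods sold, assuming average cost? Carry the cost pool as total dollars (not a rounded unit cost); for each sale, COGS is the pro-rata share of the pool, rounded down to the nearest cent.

COGS = $7,733.75

After Oct 1: 111 on hand, pool $2,741.70 (≈ $24.7000 each)
After Oct 3: 165 on hand, pool $4,010.70 (≈ $24.3073 each)
After Oct 6: 231 on hand, pool $5,423.10 (≈ $23.4766 each)
After Oct 9: 343 on hand, pool $7,892.70 (≈ $23.0108 each)
Oct 12, sell 196: 196/343 × $7,892.70 → $4,510.11
After Oct 13: 205 on hand, pool $4,754.29 (≈ $23.1917 each)
Oct 14, sell 139: 139/205 × $4,754.29 → $3,223.64
Total COGS = $4,510.11 + $3,223.64 = $7,733.75
Ending inventory (cost pool remaining) = $1,530.65
Check: goods available $9,264.40 = COGS $7,733.75 + ending $1,530.65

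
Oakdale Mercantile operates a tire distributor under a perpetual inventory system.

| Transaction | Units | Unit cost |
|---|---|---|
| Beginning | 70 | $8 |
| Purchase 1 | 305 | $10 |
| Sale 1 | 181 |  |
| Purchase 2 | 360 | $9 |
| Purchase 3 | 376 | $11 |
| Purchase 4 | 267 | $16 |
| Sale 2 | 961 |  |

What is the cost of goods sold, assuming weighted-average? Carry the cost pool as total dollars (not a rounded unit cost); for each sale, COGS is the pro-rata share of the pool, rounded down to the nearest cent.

COGS = $12,593.27

After Beginning: 70 on hand, pool $560.00 (≈ $8.0000 each)
After Purchase 1: 375 on hand, pool $3,610.00 (≈ $9.6267 each)
Sale 1, sell 181: 181/375 × $3,610.00 → $1,742.42
After Purchase 2: 554 on hand, pool $5,107.58 (≈ $9.2195 each)
After Purchase 3: 930 on hand, pool $9,243.58 (≈ $9.9393 each)
After Purchase 4: 1197 on hand, pool $13,515.58 (≈ $11.2912 each)
Sale 2, sell 961: 961/1197 × $13,515.58 → $10,850.85
Total COGS = $1,742.42 + $10,850.85 = $12,593.27
Ending inventory (cost pool remaining) = $2,664.73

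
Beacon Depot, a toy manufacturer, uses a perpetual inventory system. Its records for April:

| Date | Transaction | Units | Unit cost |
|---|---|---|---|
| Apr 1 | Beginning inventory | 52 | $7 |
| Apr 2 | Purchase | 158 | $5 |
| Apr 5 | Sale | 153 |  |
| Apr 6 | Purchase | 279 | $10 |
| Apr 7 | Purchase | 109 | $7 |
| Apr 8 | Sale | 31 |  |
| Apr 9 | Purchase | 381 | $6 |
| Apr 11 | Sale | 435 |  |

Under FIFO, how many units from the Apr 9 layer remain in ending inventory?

360

Apr 5, 153 sold [FIFO — oldest first]: 52 @ $7 + 101 @ $5 = $869
Apr 8, 31 sold [FIFO — oldest first]: 31 @ $5 = $155
Apr 11, 435 sold [FIFO — oldest first]: 26 @ $5 + 279 @ $10 + 109 @ $7 + 21 @ $6 = $3,809
Total COGS = $869 + $155 + $3,809 = $4,833
Ending inventory: 360 @ $6 = $2,160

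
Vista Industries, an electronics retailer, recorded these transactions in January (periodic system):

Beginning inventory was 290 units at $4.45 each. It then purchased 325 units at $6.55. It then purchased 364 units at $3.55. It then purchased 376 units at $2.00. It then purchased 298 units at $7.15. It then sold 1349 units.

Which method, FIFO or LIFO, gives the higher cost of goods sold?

LIFO

FIFO COGS: 290 @ $4.45 + 325 @ $6.55 + 364 @ $3.55 + 370 @ $2.00 = $5,451.45
LIFO COGS: 298 @ $7.15 + 376 @ $2.00 + 364 @ $3.55 + 311 @ $6.55 = $6,211.95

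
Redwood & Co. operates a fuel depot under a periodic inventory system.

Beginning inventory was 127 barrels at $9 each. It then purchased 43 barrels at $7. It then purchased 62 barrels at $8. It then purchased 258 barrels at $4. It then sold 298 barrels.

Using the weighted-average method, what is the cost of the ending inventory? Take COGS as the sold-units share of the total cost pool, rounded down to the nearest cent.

Ending inventory = $1,164.54

Sale 1, sell 298: 298/490 × $2,972.00 → $1,807.46
Ending inventory (cost pool remaining) = $1,164.54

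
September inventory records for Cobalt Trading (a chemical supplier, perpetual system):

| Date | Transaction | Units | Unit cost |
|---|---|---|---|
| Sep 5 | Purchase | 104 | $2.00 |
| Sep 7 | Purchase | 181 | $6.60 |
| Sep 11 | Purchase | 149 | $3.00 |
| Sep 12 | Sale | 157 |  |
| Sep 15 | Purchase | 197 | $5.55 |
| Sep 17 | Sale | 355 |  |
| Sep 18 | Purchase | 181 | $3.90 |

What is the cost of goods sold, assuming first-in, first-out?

COGS = $2,282.50

Sep 12, 157 sold [FIFO — oldest first]: 104 @ $2.00 + 53 @ $6.60 = $557.80
Sep 17, 355 sold [FIFO — oldest first]: 128 @ $6.60 + 149 @ $3.00 + 78 @ $5.55 = $1,724.70
Total COGS = $557.80 + $1,724.70 = $2,282.50
Ending inventory: 119 @ $5.55 + 181 @ $3.90 = $1,366.35
Check: goods available $3,648.85 = COGS $2,282.50 + ending $1,366.35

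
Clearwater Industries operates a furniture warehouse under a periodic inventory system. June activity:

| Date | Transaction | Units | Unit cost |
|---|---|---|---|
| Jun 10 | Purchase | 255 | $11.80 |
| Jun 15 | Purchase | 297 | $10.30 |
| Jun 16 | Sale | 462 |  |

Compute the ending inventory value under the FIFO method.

Jun 16, 462 sold [FIFO — oldest first]: 255 @ $11.80 + 207 @ $10.30 = $5,141.10
Ending inventory: 90 @ $10.30 = $927.00

Ending inventory = $927.00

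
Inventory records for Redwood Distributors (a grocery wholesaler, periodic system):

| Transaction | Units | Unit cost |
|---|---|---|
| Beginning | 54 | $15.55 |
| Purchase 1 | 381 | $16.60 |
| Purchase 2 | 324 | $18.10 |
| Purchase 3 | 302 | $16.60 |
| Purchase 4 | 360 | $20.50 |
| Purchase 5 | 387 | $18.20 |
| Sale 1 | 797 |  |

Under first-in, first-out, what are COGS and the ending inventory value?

COGS = $13,659.50; ending inventory = $18,805.80

Sale 1 (797) [FIFO — oldest first]: 54 @ $15.55 + 381 @ $16.60 + 324 @ $18.10 + 38 @ $16.60 = $13,659.50
Ending inventory: 264 @ $16.60 + 360 @ $20.50 + 387 @ $18.20 = $18,805.80
Check: goods available $32,465.30 = COGS $13,659.50 + ending $18,805.80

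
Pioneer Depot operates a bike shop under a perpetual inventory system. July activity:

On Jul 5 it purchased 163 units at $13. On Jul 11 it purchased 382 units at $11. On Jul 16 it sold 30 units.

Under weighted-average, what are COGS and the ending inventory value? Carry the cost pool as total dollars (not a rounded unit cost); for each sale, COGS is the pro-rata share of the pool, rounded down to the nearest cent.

After Jul 5: 163 on hand, pool $2,119.00 (≈ $13.0000 each)
After Jul 11: 545 on hand, pool $6,321.00 (≈ $11.5982 each)
Jul 16, sell 30: 30/545 × $6,321.00 → $347.94
Ending inventory (cost pool remaining) = $5,973.06
Check: goods available $6,321.00 = COGS $347.94 + ending $5,973.06

COGS = $347.94; ending inventory = $5,973.06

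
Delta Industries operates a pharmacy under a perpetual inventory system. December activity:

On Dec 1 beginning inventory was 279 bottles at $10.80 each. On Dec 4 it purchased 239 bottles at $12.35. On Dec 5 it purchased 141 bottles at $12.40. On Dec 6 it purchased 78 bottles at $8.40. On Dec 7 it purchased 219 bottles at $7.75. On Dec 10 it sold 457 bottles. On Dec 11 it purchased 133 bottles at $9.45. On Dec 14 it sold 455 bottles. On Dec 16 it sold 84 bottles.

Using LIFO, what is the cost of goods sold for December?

Dec 10, 457 sold [LIFO — newest first]: 219 @ $7.75 + 78 @ $8.40 + 141 @ $12.40 + 19 @ $12.35 = $4,335.50
Dec 14, 455 sold [LIFO — newest first]: 133 @ $9.45 + 220 @ $12.35 + 102 @ $10.80 = $5,075.45
Dec 16, 84 sold [LIFO — newest first]: 84 @ $10.80 = $907.20
Total COGS = $4,335.50 + $5,075.45 + $907.20 = $10,318.15
Ending inventory: 93 @ $10.80 = $1,004.40
Check: goods available $11,322.55 = COGS $10,318.15 + ending $1,004.40

COGS = $10,318.15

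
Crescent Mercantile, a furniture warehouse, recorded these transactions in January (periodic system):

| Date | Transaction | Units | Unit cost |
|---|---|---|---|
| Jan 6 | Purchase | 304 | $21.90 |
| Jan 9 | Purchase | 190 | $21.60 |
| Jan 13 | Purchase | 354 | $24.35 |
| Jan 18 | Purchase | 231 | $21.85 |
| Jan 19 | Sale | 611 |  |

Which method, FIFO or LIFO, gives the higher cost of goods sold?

LIFO

FIFO COGS: 304 @ $21.90 + 190 @ $21.60 + 117 @ $24.35 = $13,610.55
LIFO COGS: 231 @ $21.85 + 354 @ $24.35 + 26 @ $21.60 = $14,228.85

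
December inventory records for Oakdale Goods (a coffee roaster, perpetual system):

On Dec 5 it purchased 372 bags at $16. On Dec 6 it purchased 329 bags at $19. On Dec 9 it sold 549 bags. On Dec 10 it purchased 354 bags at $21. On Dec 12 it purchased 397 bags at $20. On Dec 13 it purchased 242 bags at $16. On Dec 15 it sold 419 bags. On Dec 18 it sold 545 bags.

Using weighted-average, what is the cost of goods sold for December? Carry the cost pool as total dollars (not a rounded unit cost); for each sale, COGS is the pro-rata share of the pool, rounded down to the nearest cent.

COGS = $27,988.33

After Dec 5: 372 on hand, pool $5,952.00 (≈ $16.0000 each)
After Dec 6: 701 on hand, pool $12,203.00 (≈ $17.4080 each)
Dec 9, sell 549: 549/701 × $12,203.00 → $9,556.98
After Dec 10: 506 on hand, pool $10,080.02 (≈ $19.9210 each)
After Dec 12: 903 on hand, pool $18,020.02 (≈ $19.9557 each)
After Dec 13: 1145 on hand, pool $21,892.02 (≈ $19.1197 each)
Dec 15, sell 419: 419/1145 × $21,892.02 → $8,011.14
Dec 18, sell 545: 545/726 × $13,880.88 → $10,420.21
Total COGS = $9,556.98 + $8,011.14 + $10,420.21 = $27,988.33
Ending inventory (cost pool remaining) = $3,460.67
Check: goods available $31,449.00 = COGS $27,988.33 + ending $3,460.67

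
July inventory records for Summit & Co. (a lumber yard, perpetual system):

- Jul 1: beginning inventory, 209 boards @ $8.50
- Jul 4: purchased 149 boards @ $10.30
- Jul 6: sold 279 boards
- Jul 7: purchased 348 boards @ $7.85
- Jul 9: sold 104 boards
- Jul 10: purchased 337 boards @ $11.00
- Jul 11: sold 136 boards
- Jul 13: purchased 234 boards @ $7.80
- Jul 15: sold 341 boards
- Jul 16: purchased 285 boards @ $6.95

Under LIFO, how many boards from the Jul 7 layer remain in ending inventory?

Jul 6, 279 sold [LIFO — newest first]: 149 @ $10.30 + 130 @ $8.50 = $2,639.70
Jul 9, 104 sold [LIFO — newest first]: 104 @ $7.85 = $816.40
Jul 11, 136 sold [LIFO — newest first]: 136 @ $11.00 = $1,496.00
Jul 15, 341 sold [LIFO — newest first]: 234 @ $7.80 + 107 @ $11.00 = $3,002.20
Total COGS = $2,639.70 + $816.40 + $1,496.00 + $3,002.20 = $7,954.30
Ending inventory: 79 @ $8.50 + 244 @ $7.85 + 94 @ $11.00 + 285 @ $6.95 = $5,601.65
Check: goods available $13,555.95 = COGS $7,954.30 + ending $5,601.65

244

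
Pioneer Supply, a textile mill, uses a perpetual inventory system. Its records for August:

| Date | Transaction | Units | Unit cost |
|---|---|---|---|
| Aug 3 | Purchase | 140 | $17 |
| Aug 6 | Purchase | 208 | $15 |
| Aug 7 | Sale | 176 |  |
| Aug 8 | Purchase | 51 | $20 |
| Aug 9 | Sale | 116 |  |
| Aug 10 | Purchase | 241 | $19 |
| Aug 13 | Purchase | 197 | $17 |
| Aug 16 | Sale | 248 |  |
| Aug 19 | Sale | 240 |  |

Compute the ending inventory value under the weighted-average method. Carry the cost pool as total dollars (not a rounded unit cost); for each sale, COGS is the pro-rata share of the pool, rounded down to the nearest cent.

Ending inventory = $1,016.78

After Aug 3: 140 on hand, pool $2,380.00 (≈ $17.0000 each)
After Aug 6: 348 on hand, pool $5,500.00 (≈ $15.8046 each)
Aug 7, sell 176: 176/348 × $5,500.00 → $2,781.60
After Aug 8: 223 on hand, pool $3,738.40 (≈ $16.7641 each)
Aug 9, sell 116: 116/223 × $3,738.40 → $1,944.63
After Aug 10: 348 on hand, pool $6,372.77 (≈ $18.3126 each)
After Aug 13: 545 on hand, pool $9,721.77 (≈ $17.8381 each)
Aug 16, sell 248: 248/545 × $9,721.77 → $4,423.85
Aug 19, sell 240: 240/297 × $5,297.92 → $4,281.14
Total COGS = $2,781.60 + $1,944.63 + $4,423.85 + $4,281.14 = $13,431.22
Ending inventory (cost pool remaining) = $1,016.78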